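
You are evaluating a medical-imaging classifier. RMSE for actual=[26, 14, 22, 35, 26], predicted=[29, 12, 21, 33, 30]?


MSE = 34/5 = 6.8
RMSE = √(34/5) = 2.6077

2.6077


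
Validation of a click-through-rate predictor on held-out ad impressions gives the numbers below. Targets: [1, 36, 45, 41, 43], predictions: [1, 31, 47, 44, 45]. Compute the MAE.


Absolute errors: |1-1|=0, |36-31|=5, |45-47|=2, |41-44|=3, |43-45|=2
Sum = 12
MAE = 12/5 = 12/5

12/5


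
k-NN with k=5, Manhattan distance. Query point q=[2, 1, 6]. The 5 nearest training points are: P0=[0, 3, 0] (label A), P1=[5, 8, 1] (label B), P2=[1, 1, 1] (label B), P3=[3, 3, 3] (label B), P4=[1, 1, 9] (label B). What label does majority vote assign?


d(q,P0) = 10  (label A)
d(q,P1) = 15  (label B)
d(q,P2) = 6  (label B)
d(q,P3) = 6  (label B)
d(q,P4) = 4  (label B)
Votes: A=1, B=4
Majority → B

B


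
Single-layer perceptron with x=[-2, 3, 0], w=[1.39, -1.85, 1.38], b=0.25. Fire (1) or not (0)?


z = (-2)·(1.39) + (3)·(-1.85) + (0)·(1.38) + 0.25
  = -8.08
step(z) = 0 (z<0)

0


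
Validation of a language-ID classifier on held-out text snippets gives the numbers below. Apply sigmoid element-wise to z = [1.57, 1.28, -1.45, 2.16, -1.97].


σ(1.57) = 1/(1+e^-1.57) = 0.8278
σ(1.28) = 1/(1+e^-1.28) = 0.7824
σ(-1.45) = 1/(1+e^1.45) = 0.19
σ(2.16) = 1/(1+e^-2.16) = 0.8966
σ(-1.97) = 1/(1+e^1.97) = 0.1224
result = [0.8278, 0.7824, 0.19, 0.8966, 0.1224]

[0.8278, 0.7824, 0.19, 0.8966, 0.1224]


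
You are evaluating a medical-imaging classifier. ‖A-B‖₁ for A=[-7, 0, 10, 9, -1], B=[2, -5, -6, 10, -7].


d = |-7-2| + |0+ 5| + |10+ 6| + |9-10| + |-1+ 7|
  = 9 + 5 + 16 + 1 + 6
  = 37

37


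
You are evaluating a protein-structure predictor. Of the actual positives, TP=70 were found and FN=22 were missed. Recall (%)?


Recall = TP/(TP+FN)
= 70/(70+22)
= 70/92 = 76.09%

76.09%


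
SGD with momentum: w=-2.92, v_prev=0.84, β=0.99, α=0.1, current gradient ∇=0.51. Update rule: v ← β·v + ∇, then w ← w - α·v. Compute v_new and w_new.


v_new = 0.99·0.84 + 0.51 = 0.8316 + 0.51 = 1.3416
w_new = -2.92 - 0.1·1.3416 = -2.92 - 0.13416 = -3.05416

v_new=1.3416, w_new=-3.05416


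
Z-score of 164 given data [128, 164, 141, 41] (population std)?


μ = 118.5, σ = 46.5645
z = (164 - 118.5)/46.5645 = 0.9771

0.9771


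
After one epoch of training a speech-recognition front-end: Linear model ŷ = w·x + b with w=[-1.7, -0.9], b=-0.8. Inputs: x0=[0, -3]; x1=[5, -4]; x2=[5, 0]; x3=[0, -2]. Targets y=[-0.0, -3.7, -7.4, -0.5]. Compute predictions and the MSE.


ŷ0 = (-1.7)·(0) + (-0.9)·(-3) - 0.8 = 1.9
ŷ1 = (-1.7)·(5) + (-0.9)·(-4) - 0.8 = -5.7
ŷ2 = (-1.7)·(5) + (-0.9)·(0) - 0.8 = -9.3
ŷ3 = (-1.7)·(0) + (-0.9)·(-2) - 0.8 = 1.0
errors² = [3.61, 4.0, 3.61, 2.25]
MSE = 13.4700/4 = 3.3675

3.3675


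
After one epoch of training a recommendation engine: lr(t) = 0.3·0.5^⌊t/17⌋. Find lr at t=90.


n_drops = ⌊90/17⌋ = 5
lr = 0.3·0.5^5 = 0.3·0.03125 = 0.009375

0.009375


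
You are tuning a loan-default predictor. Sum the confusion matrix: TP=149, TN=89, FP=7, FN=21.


Total = TP + TN + FP + FN
= 149 + 89 + 7 + 21
= 266
(Predicted positive: 156, predicted negative: 110)

266


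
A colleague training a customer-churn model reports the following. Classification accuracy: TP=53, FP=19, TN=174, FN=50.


Accuracy = (TP+TN)/(TP+TN+FP+FN)
= (53+174)/(296)
= 227/296 = 76.69%

76.69%


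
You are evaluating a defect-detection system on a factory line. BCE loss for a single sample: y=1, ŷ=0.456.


BCE = -[y·ln(p) + (1-y)·ln(1-p)]
= -1·ln(0.456) - 0
= -ln(0.456) = 0.7853

0.7853


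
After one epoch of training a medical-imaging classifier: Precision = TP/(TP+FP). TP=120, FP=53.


Precision = TP/(TP+FP)
= 120/(120+53)
= 120/173 = 69.36%

69.36%


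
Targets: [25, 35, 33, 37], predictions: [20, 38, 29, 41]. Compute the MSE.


Squared errors: (25-20)²=25, (35-38)²=9, (33-29)²=16, (37-41)²=16
Sum = 66
MSE = 66/4 = 33/2

33/2


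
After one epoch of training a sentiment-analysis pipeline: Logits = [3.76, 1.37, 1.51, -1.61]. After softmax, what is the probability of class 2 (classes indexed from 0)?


Exponentials: e^3.76=42.9484, e^1.37=3.9354, e^1.51=4.5267, e^-1.61=0.1999
Sum = 51.6104
Softmax = [0.8322, 0.0763, 0.0877, 0.0039]
p[2] = 4.5267/51.6104 = 0.0877

0.0877


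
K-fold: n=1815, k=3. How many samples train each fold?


Fold size = 1815/3 = 605
Training per fold = 1815 - 605 = 1210

1210


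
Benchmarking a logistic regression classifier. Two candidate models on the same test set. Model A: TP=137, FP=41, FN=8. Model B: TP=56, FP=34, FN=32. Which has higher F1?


Model A: P=137/178=0.7697, R=137/145=0.9448, F1=2PR/(P+R)=2TP/(2TP+FP+FN)=274/323=0.8483
Model B: P=56/90=0.6222, R=56/88=0.6364, F1=2PR/(P+R)=2TP/(2TP+FP+FN)=112/178=0.6292
0.8483 > 0.6292 → Model A

Model A


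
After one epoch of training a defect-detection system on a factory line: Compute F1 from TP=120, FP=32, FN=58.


Precision = 120/152 = 0.7895
Recall = 120/178 = 0.6742
F1 = 2·P·R/(P+R) = 2·TP/(2·TP+FP+FN) = 240/(240+32+58) = 240/330 = 0.7273

0.7273


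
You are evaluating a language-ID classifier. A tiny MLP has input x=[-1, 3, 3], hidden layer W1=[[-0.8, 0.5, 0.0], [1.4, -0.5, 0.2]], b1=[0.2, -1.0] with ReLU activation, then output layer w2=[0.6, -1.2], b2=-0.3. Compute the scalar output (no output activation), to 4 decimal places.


z1[0] = (-0.8)·(-1) + (0.5)·(3) + (0.0)·(3) + 0.2 = 2.5
z1[1] = (1.4)·(-1) + (-0.5)·(3) + (0.2)·(3) - 1.0 = -3.3
h = ReLU(z1) = [2.5, 0.0]
output = (0.6)·(2.5) + (-1.2)·(0.0) - 0.3 = 1.2

1.2


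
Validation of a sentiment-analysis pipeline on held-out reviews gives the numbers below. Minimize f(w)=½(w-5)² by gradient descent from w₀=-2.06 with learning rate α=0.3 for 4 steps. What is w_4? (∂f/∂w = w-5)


step 1: grad = -2.06-5 = -7.06; w = -2.06 - 0.3·(-7.06) = 0.058
step 2: grad = 0.058-5 = -4.942; w = 0.058 - 0.3·(-4.942) = 1.5406
step 3: grad = 1.5406-5 = -3.4594; w = 1.5406 - 0.3·(-3.4594) = 2.57842
step 4: grad = 2.57842-5 = -2.42158; w = 2.57842 - 0.3·(-2.42158) = 3.304894

3.304894


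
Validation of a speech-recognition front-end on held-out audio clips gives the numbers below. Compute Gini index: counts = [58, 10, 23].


Probabilities: [58/91, 10/91, 23/91] ≈ [0.6374, 0.1099, 0.2527]
Σpᵢ² = (3364 + 100 + 529)/91² = 3993/8281
Gini = 1 - Σpᵢ² = 1 - 3993/8281 = 0.5178

0.5178


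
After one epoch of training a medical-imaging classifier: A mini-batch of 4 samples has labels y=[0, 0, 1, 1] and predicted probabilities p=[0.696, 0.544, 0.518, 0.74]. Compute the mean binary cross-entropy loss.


L[0] = -ln(1-0.696) = -ln(0.304) = 1.1907
L[1] = -ln(1-0.544) = -ln(0.456) = 0.7853
L[2] = -ln(0.518) = 0.6578
L[3] = -ln(0.74) = 0.3011
mean = (1.1907 + 0.7853 + 0.6578 + 0.3011)/4 = 0.7337

0.7337


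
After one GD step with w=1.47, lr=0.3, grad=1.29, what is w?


w_new = w - α·∇
= 1.47 - 0.3·1.29
= 1.47 - 0.387
= 1.083

1.083


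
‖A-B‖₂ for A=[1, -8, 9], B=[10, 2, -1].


d = √((1-10)² + (-8-2)² + (9+ 1)²)
  = √(81 + 100 + 100)
  = √281 = 16.7631

16.7631


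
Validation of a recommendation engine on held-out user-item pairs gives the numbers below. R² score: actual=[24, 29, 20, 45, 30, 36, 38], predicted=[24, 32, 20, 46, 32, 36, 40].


ȳ = 31.7143
SS_res = Σ(y-ŷ)² = 18
SS_tot = Σ(y-ȳ)² = 441.43
R² = 1 - SS_res/SS_tot = 1 - 0.0408 = 0.9592

0.9592


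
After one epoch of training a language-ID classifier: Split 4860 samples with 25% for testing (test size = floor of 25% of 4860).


Test = ⌊4860·25/100⌋ = 1215
Train = 4860 - 1215 = 3645

Train: 3645, Test: 1215


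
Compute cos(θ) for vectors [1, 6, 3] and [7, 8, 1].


A·B = 1·7 + 6·8 + 3·1 = 58
‖A‖ = √46 = 6.7823, ‖B‖ = √114 = 10.6771
cos = 58/(√46·√114) = 58/√5244 = 0.8009

0.8009


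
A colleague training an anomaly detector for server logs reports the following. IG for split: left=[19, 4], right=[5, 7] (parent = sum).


Parent = [24, 11], H_parent = 0.8981
H_left = 0.6666 (n=23), H_right = 0.9799 (n=12)
H_children = (23/35)·0.6666 + (12/35)·0.9799 = 0.774
IG = 0.8981 - 0.774 = 0.1241

0.1241


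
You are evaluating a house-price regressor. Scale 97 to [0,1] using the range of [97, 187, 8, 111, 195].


min=8, max=195
(97-8)/(195-8) = 89/187 = 0.4759

0.4759


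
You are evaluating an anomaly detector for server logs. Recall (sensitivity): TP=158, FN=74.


Recall = TP/(TP+FN)
= 158/(158+74)
= 158/232 = 68.1%

68.1%


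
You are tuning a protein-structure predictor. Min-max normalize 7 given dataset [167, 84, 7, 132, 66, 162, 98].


min=7, max=167
(7-7)/(167-7) = 0/160 = 0.0

0.0


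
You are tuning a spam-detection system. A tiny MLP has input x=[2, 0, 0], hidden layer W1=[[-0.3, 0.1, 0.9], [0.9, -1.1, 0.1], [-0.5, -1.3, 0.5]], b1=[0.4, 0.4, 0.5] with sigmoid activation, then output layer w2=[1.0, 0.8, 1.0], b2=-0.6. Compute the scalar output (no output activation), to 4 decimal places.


z1[0] = (-0.3)·(2) + (0.1)·(0) + (0.9)·(0) + 0.4 = -0.2
z1[1] = (0.9)·(2) + (-1.1)·(0) + (0.1)·(0) + 0.4 = 2.2
z1[2] = (-0.5)·(2) + (-1.3)·(0) + (0.5)·(0) + 0.5 = -0.5
h = sigmoid(z1) = [0.4502, 0.9002, 0.3775]
output = (1.0)·(0.4502) + (0.8)·(0.9002) + (1.0)·(0.3775) - 0.6 = 0.9479

0.9479


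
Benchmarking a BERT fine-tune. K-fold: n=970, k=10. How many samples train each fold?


Fold size = 970/10 = 97
Training per fold = 970 - 97 = 873

873


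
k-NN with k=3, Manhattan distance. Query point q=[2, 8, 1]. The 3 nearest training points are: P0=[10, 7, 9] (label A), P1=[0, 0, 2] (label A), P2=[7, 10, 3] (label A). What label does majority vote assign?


d(q,P0) = 17  (label A)
d(q,P1) = 11  (label A)
d(q,P2) = 9  (label A)
Votes: A=3, B=0
Majority → A

A


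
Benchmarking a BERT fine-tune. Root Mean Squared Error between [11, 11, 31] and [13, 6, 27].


MSE = 45/3 = 15
RMSE = √(45/3) = 3.873

3.873


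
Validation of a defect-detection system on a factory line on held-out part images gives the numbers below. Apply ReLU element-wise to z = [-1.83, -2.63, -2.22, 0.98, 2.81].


ReLU(-1.83) = max(0, -1.83) = 0.0
ReLU(-2.63) = max(0, -2.63) = 0.0
ReLU(-2.22) = max(0, -2.22) = 0.0
ReLU(0.98) = max(0, 0.98) = 0.98
ReLU(2.81) = max(0, 2.81) = 2.81
result = [0.0, 0.0, 0.0, 0.98, 2.81]

[0.0, 0.0, 0.0, 0.98, 2.81]


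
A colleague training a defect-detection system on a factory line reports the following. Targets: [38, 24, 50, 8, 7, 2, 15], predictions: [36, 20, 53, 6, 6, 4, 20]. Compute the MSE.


Squared errors: (38-36)²=4, (24-20)²=16, (50-53)²=9, (8-6)²=4, (7-6)²=1, (2-4)²=4, (15-20)²=25
Sum = 63
MSE = 63/7 = 9

9


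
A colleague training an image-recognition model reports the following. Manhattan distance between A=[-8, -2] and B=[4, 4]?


d = |-8-4| + |-2-4|
  = 12 + 6
  = 18

18


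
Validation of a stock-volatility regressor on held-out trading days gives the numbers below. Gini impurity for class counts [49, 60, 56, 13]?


Probabilities: [49/178, 60/178, 56/178, 13/178] ≈ [0.2753, 0.3371, 0.3146, 0.073]
Σpᵢ² = (2401 + 3600 + 3136 + 169)/178² = 9306/31684
Gini = 1 - Σpᵢ² = 1 - 9306/31684 = 0.7063

0.7063


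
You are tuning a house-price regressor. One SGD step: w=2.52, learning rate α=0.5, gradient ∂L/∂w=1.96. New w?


w_new = w - α·∇
= 2.52 - 0.5·1.96
= 2.52 - 0.98
= 1.54

1.54


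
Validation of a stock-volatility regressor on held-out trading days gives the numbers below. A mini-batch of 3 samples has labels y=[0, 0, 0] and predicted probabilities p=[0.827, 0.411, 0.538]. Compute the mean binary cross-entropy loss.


L[0] = -ln(1-0.827) = -ln(0.173) = 1.7545
L[1] = -ln(1-0.411) = -ln(0.589) = 0.5293
L[2] = -ln(1-0.538) = -ln(0.462) = 0.7722
mean = (1.7545 + 0.5293 + 0.7722)/3 = 1.0187

1.0187


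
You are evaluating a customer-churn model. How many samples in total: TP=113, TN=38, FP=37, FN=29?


Total = TP + TN + FP + FN
= 113 + 38 + 37 + 29
= 217
(Predicted positive: 150, predicted negative: 67)

217


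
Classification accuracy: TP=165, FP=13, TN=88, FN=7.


Accuracy = (TP+TN)/(TP+TN+FP+FN)
= (165+88)/(273)
= 253/273 = 92.67%

92.67%


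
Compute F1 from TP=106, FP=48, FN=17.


Precision = 106/154 = 0.6883
Recall = 106/123 = 0.8618
F1 = 2·P·R/(P+R) = 2·TP/(2·TP+FP+FN) = 212/(212+48+17) = 212/277 = 0.7653

0.7653


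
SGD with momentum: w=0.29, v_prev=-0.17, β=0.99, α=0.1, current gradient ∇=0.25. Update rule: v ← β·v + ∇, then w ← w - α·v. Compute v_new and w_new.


v_new = 0.99·-0.17 + 0.25 = -0.1683 + 0.25 = 0.0817
w_new = 0.29 - 0.1·0.0817 = 0.29 - 0.00817 = 0.28183

v_new=0.0817, w_new=0.28183


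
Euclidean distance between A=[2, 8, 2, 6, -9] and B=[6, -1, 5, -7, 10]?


d = √((2-6)² + (8+ 1)² + (2-5)² + (6+ 7)² + (-9-10)²)
  = √(16 + 81 + 9 + 169 + 361)
  = √636 = 25.219

25.219


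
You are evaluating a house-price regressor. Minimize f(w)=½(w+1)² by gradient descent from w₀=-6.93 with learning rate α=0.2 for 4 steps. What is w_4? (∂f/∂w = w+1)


step 1: grad = -6.93+1 = -5.93; w = -6.93 - 0.2·(-5.93) = -5.744
step 2: grad = -5.744+1 = -4.744; w = -5.744 - 0.2·(-4.744) = -4.7952
step 3: grad = -4.7952+1 = -3.7952; w = -4.7952 - 0.2·(-3.7952) = -4.03616
step 4: grad = -4.03616+1 = -3.03616; w = -4.03616 - 0.2·(-3.03616) = -3.428928

-3.428928


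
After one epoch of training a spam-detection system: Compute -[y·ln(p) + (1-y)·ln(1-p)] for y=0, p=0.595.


BCE = -[y·ln(p) + (1-y)·ln(1-p)]
= -0 - 1·ln(1-0.595)
= -ln(0.405) = 0.9039

0.9039


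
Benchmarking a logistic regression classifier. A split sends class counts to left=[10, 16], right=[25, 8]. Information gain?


Parent = [35, 24], H_parent = 0.9748
H_left = 0.9612 (n=26), H_right = 0.799 (n=33)
H_children = (26/59)·0.9612 + (33/59)·0.799 = 0.8705
IG = 0.9748 - 0.8705 = 0.1043

0.1043


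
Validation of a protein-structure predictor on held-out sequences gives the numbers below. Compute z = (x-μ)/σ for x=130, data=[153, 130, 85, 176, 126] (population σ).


μ = 134, σ = 30.3513
z = (130 - 134)/30.3513 = -0.1318

-0.1318


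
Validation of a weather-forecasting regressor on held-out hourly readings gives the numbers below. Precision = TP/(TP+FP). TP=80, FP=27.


Precision = TP/(TP+FP)
= 80/(80+27)
= 80/107 = 74.77%

74.77%


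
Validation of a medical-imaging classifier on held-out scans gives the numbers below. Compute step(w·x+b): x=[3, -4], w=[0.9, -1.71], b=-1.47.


z = (3)·(0.9) + (-4)·(-1.71) - 1.47
  = 8.07
step(z) = 1 (z≥0)

1


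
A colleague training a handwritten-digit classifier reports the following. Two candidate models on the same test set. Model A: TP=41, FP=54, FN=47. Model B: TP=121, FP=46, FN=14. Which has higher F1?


Model A: P=41/95=0.4316, R=41/88=0.4659, F1=2PR/(P+R)=2TP/(2TP+FP+FN)=82/183=0.4481
Model B: P=121/167=0.7246, R=121/135=0.8963, F1=2PR/(P+R)=2TP/(2TP+FP+FN)=242/302=0.8013
0.4481 < 0.8013 → Model B

Model B


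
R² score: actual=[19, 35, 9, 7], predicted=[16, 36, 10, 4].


ȳ = 17.5
SS_res = Σ(y-ŷ)² = 20
SS_tot = Σ(y-ȳ)² = 491
R² = 1 - SS_res/SS_tot = 1 - 0.0407 = 0.9593

0.9593


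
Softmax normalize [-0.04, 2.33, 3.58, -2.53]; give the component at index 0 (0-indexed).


Exponentials: e^-0.04=0.9608, e^2.33=10.2779, e^3.58=35.8735, e^-2.53=0.0797
Sum = 47.1919
Softmax = [0.0204, 0.2178, 0.7602, 0.0017]
p[0] = 0.9608/47.1919 = 0.0204

0.0204


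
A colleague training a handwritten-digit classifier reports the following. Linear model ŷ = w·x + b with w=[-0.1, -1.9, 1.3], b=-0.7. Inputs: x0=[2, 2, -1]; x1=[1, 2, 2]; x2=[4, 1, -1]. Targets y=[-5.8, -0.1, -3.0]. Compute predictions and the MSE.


ŷ0 = (-0.1)·(2) + (-1.9)·(2) + (1.3)·(-1) - 0.7 = -6.0
ŷ1 = (-0.1)·(1) + (-1.9)·(2) + (1.3)·(2) - 0.7 = -2.0
ŷ2 = (-0.1)·(4) + (-1.9)·(1) + (1.3)·(-1) - 0.7 = -4.3
errors² = [0.04, 3.61, 1.69]
MSE = 5.3400/3 = 1.78

1.78


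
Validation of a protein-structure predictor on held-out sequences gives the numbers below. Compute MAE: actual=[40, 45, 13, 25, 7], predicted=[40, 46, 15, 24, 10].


Absolute errors: |40-40|=0, |45-46|=1, |13-15|=2, |25-24|=1, |7-10|=3
Sum = 7
MAE = 7/5 = 7/5

7/5


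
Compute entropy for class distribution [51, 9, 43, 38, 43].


Probabilities: [51/184, 9/184, 43/184, 38/184, 43/184] ≈ [0.2772, 0.0489, 0.2337, 0.2065, 0.2337]
H = -((51/184)·log₂(51/184) + (9/184)·log₂(9/184) + (43/184)·log₂(43/184) + (38/184)·log₂(38/184) + (43/184)·log₂(43/184))
  = 2.1763 bits

2.1763 bits


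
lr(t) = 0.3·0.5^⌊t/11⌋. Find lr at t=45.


n_drops = ⌊45/11⌋ = 4
lr = 0.3·0.5^4 = 0.3·0.0625 = 0.01875

0.01875


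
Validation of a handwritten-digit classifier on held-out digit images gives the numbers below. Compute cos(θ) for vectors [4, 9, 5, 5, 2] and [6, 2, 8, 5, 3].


A·B = 4·6 + 9·2 + 5·8 + 5·5 + 2·3 = 113
‖A‖ = √151 = 12.2882, ‖B‖ = √138 = 11.7473
cos = 113/(√151·√138) = 113/√20838 = 0.7828

0.7828


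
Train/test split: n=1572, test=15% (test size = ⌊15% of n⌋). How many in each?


Test = ⌊1572·15/100⌋ = 235
Train = 1572 - 235 = 1337

Train: 1337, Test: 235


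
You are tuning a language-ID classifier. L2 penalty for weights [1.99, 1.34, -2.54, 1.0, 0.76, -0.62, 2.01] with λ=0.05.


‖w‖₂² = (1.99)² + (1.34)² + (-2.54)² + (1.0)² + (0.76)² + (-0.62)² + (2.01)²
     = 3.9601 + 1.7956 + 6.4516 + 1 + 0.5776 + 0.3844 + 4.0401
     = 18.2094
λ·‖w‖₂² = 0.05·18.2094 = 0.91047

0.91047


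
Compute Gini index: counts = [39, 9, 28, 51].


Probabilities: [39/127, 9/127, 28/127, 51/127] ≈ [0.3071, 0.0709, 0.2205, 0.4016]
Σpᵢ² = (1521 + 81 + 784 + 2601)/127² = 4987/16129
Gini = 1 - Σpᵢ² = 1 - 4987/16129 = 0.6908

0.6908


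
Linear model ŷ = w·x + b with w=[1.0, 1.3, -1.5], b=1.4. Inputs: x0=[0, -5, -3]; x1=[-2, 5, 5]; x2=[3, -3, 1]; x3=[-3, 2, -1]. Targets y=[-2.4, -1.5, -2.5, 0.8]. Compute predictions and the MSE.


ŷ0 = (1.0)·(0) + (1.3)·(-5) + (-1.5)·(-3) + 1.4 = -0.6
ŷ1 = (1.0)·(-2) + (1.3)·(5) + (-1.5)·(5) + 1.4 = -1.6
ŷ2 = (1.0)·(3) + (1.3)·(-3) + (-1.5)·(1) + 1.4 = -1.0
ŷ3 = (1.0)·(-3) + (1.3)·(2) + (-1.5)·(-1) + 1.4 = 2.5
errors² = [3.24, 0.01, 2.25, 2.89]
MSE = 8.3900/4 = 2.0975

2.0975


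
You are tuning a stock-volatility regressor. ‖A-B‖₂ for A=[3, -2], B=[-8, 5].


d = √((3+ 8)² + (-2-5)²)
  = √(121 + 49)
  = √170 = 13.0384

13.0384


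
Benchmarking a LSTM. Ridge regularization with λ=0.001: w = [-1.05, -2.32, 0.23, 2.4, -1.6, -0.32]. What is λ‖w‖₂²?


‖w‖₂² = (-1.05)² + (-2.32)² + (0.23)² + (2.4)² + (-1.6)² + (-0.32)²
     = 1.1025 + 5.3824 + 0.0529 + 5.76 + 2.56 + 0.1024
     = 14.9602
λ·‖w‖₂² = 0.001·14.9602 = 0.01496

0.01496


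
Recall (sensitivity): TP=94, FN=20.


Recall = TP/(TP+FN)
= 94/(94+20)
= 94/114 = 82.46%

82.46%


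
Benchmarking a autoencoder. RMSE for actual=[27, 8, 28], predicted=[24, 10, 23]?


MSE = 38/3 = 12.6667
RMSE = √(38/3) = 3.559

3.559


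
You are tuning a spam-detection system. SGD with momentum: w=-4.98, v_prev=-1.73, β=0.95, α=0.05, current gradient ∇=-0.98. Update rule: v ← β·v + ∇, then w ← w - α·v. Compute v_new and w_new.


v_new = 0.95·-1.73 - 0.98 = -1.6435 - 0.98 = -2.6235
w_new = -4.98 - 0.05·-2.6235 = -4.98 + 0.131175 = -4.848825

v_new=-2.6235, w_new=-4.848825


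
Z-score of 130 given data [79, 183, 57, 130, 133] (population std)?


μ = 116.4, σ = 44.3243
z = (130 - 116.4)/44.3243 = 0.3068

0.3068


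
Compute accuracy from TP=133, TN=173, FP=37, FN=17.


Accuracy = (TP+TN)/(TP+TN+FP+FN)
= (133+173)/(360)
= 306/360 = 85.0%

85.0%


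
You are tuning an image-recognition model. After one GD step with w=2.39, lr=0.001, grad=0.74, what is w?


w_new = w - α·∇
= 2.39 - 0.001·0.74
= 2.39 - 0.00074
= 2.38926

2.38926


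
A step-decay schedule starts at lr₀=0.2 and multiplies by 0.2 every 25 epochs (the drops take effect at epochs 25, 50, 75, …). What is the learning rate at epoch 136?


n_drops = ⌊136/25⌋ = 5
lr = 0.2·0.2^5 = 0.2·0.00032 = 0.000064

0.000064


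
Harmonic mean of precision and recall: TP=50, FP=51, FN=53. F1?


Precision = 50/101 = 0.495
Recall = 50/103 = 0.4854
F1 = 2·P·R/(P+R) = 2·TP/(2·TP+FP+FN) = 100/(100+51+53) = 100/204 = 0.4902

0.4902


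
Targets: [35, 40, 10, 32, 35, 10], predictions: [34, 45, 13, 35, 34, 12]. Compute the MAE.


Absolute errors: |35-34|=1, |40-45|=5, |10-13|=3, |32-35|=3, |35-34|=1, |10-12|=2
Sum = 15
MAE = 15/6 = 5/2

5/2


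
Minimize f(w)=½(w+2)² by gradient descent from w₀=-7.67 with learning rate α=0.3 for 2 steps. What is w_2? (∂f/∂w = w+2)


step 1: grad = -7.67+2 = -5.67; w = -7.67 - 0.3·(-5.67) = -5.969
step 2: grad = -5.969+2 = -3.969; w = -5.969 - 0.3·(-3.969) = -4.7783

-4.7783


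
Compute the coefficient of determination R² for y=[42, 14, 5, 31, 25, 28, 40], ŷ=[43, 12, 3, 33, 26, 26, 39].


ȳ = 26.4286
SS_res = Σ(y-ŷ)² = 19
SS_tot = Σ(y-ȳ)² = 1065.71
R² = 1 - SS_res/SS_tot = 1 - 0.0178 = 0.9822

0.9822


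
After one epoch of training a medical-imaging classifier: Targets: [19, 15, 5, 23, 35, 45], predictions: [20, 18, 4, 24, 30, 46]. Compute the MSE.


Squared errors: (19-20)²=1, (15-18)²=9, (5-4)²=1, (23-24)²=1, (35-30)²=25, (45-46)²=1
Sum = 38
MSE = 38/6 = 19/3

19/3


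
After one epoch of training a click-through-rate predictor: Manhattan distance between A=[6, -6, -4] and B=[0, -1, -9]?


d = |6-0| + |-6+ 1| + |-4+ 9|
  = 6 + 5 + 5
  = 16

16


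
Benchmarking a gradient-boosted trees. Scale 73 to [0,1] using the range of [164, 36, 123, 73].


min=36, max=164
(73-36)/(164-36) = 37/128 = 0.2891

0.2891


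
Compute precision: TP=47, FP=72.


Precision = TP/(TP+FP)
= 47/(47+72)
= 47/119 = 39.5%

39.5%


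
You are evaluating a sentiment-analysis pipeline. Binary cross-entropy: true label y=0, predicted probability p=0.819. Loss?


BCE = -[y·ln(p) + (1-y)·ln(1-p)]
= -0 - 1·ln(1-0.819)
= -ln(0.181) = 1.7093

1.7093


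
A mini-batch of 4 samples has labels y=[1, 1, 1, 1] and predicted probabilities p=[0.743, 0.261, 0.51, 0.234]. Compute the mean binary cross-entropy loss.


L[0] = -ln(0.743) = 0.2971
L[1] = -ln(0.261) = 1.3432
L[2] = -ln(0.51) = 0.6733
L[3] = -ln(0.234) = 1.4524
mean = (0.2971 + 1.3432 + 0.6733 + 1.4524)/4 = 0.9415

0.9415


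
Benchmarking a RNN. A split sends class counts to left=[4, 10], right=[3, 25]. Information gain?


Parent = [7, 35], H_parent = 0.65
H_left = 0.8631 (n=14), H_right = 0.4912 (n=28)
H_children = (14/42)·0.8631 + (28/42)·0.4912 = 0.6152
IG = 0.65 - 0.6152 = 0.0348

0.0348


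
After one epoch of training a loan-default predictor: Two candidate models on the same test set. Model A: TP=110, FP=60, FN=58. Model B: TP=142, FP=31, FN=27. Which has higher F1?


Model A: P=110/170=0.6471, R=110/168=0.6548, F1=2PR/(P+R)=2TP/(2TP+FP+FN)=220/338=0.6509
Model B: P=142/173=0.8208, R=142/169=0.8402, F1=2PR/(P+R)=2TP/(2TP+FP+FN)=284/342=0.8304
0.6509 < 0.8304 → Model B

Model B


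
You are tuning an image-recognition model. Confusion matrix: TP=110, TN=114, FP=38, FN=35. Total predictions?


Total = TP + TN + FP + FN
= 110 + 114 + 38 + 35
= 297
(Predicted positive: 148, predicted negative: 149)

297


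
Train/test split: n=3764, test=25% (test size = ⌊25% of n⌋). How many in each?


Test = ⌊3764·25/100⌋ = 941
Train = 3764 - 941 = 2823

Train: 2823, Test: 941


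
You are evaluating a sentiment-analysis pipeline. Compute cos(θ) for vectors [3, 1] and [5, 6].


A·B = 3·5 + 1·6 = 21
‖A‖ = √10 = 3.1623, ‖B‖ = √61 = 7.8102
cos = 21/(√10·√61) = 21/√610 = 0.8503

0.8503


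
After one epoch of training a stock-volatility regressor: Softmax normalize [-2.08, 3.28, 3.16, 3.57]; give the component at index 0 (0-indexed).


Exponentials: e^-2.08=0.1249, e^3.28=26.5758, e^3.16=23.5706, e^3.57=35.5166
Sum = 85.7879
Softmax = [0.0015, 0.3098, 0.2748, 0.414]
p[0] = 0.1249/85.7879 = 0.0015

0.0015


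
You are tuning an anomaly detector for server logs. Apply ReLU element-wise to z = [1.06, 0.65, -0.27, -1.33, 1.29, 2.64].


ReLU(1.06) = max(0, 1.06) = 1.06
ReLU(0.65) = max(0, 0.65) = 0.65
ReLU(-0.27) = max(0, -0.27) = 0.0
ReLU(-1.33) = max(0, -1.33) = 0.0
ReLU(1.29) = max(0, 1.29) = 1.29
ReLU(2.64) = max(0, 2.64) = 2.64
result = [1.06, 0.65, 0.0, 0.0, 1.29, 2.64]

[1.06, 0.65, 0.0, 0.0, 1.29, 2.64]


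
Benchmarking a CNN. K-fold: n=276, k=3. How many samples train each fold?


Fold size = 276/3 = 92
Training per fold = 276 - 92 = 184

184


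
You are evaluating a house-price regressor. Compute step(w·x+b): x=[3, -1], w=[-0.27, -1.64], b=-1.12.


z = (3)·(-0.27) + (-1)·(-1.64) - 1.12
  = -0.29
step(z) = 0 (z<0)

0


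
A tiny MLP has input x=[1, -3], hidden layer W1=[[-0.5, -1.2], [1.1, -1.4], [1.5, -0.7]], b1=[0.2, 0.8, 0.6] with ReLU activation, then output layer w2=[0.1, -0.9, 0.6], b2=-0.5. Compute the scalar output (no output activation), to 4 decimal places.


z1[0] = (-0.5)·(1) + (-1.2)·(-3) + 0.2 = 3.3
z1[1] = (1.1)·(1) + (-1.4)·(-3) + 0.8 = 6.1
z1[2] = (1.5)·(1) + (-0.7)·(-3) + 0.6 = 4.2
h = ReLU(z1) = [3.3, 6.1, 4.2]
output = (0.1)·(3.3) + (-0.9)·(6.1) + (0.6)·(4.2) - 0.5 = -3.14

-3.14


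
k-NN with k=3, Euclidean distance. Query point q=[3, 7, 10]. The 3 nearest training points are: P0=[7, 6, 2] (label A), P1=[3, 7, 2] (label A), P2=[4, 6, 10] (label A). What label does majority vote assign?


d(q,P0) = 9.0  (label A)
d(q,P1) = 8.0  (label A)
d(q,P2) = 1.4142  (label A)
Votes: A=3, B=0
Majority → A

A


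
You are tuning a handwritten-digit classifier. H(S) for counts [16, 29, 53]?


Probabilities: [16/98, 29/98, 53/98] ≈ [0.1633, 0.2959, 0.5408]
H = -((16/98)·log₂(16/98) + (29/98)·log₂(29/98) + (53/98)·log₂(53/98))
  = 1.4263 bits

1.4263 bits


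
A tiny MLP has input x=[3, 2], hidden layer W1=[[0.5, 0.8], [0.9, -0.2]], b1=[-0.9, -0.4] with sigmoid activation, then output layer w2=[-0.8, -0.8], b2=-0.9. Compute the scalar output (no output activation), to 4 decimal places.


z1[0] = (0.5)·(3) + (0.8)·(2) - 0.9 = 2.2
z1[1] = (0.9)·(3) + (-0.2)·(2) - 0.4 = 1.9
h = sigmoid(z1) = [0.9002, 0.8699]
output = (-0.8)·(0.9002) + (-0.8)·(0.8699) - 0.9 = -2.3161

-2.3161


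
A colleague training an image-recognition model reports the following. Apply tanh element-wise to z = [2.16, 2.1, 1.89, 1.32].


tanh(2.16) = 0.9737
tanh(2.1) = 0.9705
tanh(1.89) = 0.9554
tanh(1.32) = 0.8668
result = [0.9737, 0.9705, 0.9554, 0.8668]

[0.9737, 0.9705, 0.9554, 0.8668]


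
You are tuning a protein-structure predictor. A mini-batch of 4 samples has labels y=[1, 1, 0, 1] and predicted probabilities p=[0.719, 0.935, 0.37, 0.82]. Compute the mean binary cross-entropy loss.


L[0] = -ln(0.719) = 0.3299
L[1] = -ln(0.935) = 0.0672
L[2] = -ln(1-0.37) = -ln(0.63) = 0.462
L[3] = -ln(0.82) = 0.1985
mean = (0.3299 + 0.0672 + 0.462 + 0.1985)/4 = 0.2644

0.2644


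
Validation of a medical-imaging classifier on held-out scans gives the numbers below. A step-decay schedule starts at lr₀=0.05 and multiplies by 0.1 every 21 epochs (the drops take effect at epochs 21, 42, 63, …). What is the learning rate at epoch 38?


n_drops = ⌊38/21⌋ = 1
lr = 0.05·0.1^1 = 0.05·0.1 = 0.005

0.005


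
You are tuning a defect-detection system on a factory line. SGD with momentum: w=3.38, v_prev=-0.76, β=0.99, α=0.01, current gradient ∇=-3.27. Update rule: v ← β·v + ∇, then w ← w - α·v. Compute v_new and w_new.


v_new = 0.99·-0.76 - 3.27 = -0.7524 - 3.27 = -4.0224
w_new = 3.38 - 0.01·-4.0224 = 3.38 + 0.040224 = 3.420224

v_new=-4.0224, w_new=3.420224


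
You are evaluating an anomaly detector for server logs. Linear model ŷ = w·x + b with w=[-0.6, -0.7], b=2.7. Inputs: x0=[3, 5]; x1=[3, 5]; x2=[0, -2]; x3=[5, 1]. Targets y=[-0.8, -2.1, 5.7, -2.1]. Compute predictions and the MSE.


ŷ0 = (-0.6)·(3) + (-0.7)·(5) + 2.7 = -2.6
ŷ1 = (-0.6)·(3) + (-0.7)·(5) + 2.7 = -2.6
ŷ2 = (-0.6)·(0) + (-0.7)·(-2) + 2.7 = 4.1
ŷ3 = (-0.6)·(5) + (-0.7)·(1) + 2.7 = -1.0
errors² = [3.24, 0.25, 2.56, 1.21]
MSE = 7.2600/4 = 1.815

1.815


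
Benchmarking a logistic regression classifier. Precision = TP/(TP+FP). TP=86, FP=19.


Precision = TP/(TP+FP)
= 86/(86+19)
= 86/105 = 81.9%

81.9%


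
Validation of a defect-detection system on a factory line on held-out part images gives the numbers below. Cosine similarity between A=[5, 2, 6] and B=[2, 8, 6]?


A·B = 5·2 + 2·8 + 6·6 = 62
‖A‖ = √65 = 8.0623, ‖B‖ = √104 = 10.198
cos = 62/(√65·√104) = 62/√6760 = 0.7541

0.7541


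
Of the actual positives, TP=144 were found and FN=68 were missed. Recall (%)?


Recall = TP/(TP+FN)
= 144/(144+68)
= 144/212 = 67.92%

67.92%


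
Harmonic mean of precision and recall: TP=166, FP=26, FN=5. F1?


Precision = 166/192 = 0.8646
Recall = 166/171 = 0.9708
F1 = 2·P·R/(P+R) = 2·TP/(2·TP+FP+FN) = 332/(332+26+5) = 332/363 = 0.9146

0.9146


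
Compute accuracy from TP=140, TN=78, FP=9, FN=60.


Accuracy = (TP+TN)/(TP+TN+FP+FN)
= (140+78)/(287)
= 218/287 = 75.96%

75.96%


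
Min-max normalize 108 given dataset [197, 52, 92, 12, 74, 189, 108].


min=12, max=197
(108-12)/(197-12) = 96/185 = 0.5189

0.5189


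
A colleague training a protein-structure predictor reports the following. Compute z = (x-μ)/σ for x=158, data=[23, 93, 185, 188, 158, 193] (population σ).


μ = 140, σ = 62.3966
z = (158 - 140)/62.3966 = 0.2885

0.2885


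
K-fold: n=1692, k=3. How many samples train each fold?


Fold size = 1692/3 = 564
Training per fold = 1692 - 564 = 1128

1128


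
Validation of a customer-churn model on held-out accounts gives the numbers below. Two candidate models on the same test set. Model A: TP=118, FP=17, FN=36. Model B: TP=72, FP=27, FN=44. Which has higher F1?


Model A: P=118/135=0.8741, R=118/154=0.7662, F1=2PR/(P+R)=2TP/(2TP+FP+FN)=236/289=0.8166
Model B: P=72/99=0.7273, R=72/116=0.6207, F1=2PR/(P+R)=2TP/(2TP+FP+FN)=144/215=0.6698
0.8166 > 0.6698 → Model A

Model A


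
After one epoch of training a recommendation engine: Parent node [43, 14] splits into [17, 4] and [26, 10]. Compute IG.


Parent = [43, 14], H_parent = 0.8043
H_left = 0.7025 (n=21), H_right = 0.8524 (n=36)
H_children = (21/57)·0.7025 + (36/57)·0.8524 = 0.7972
IG = 0.8043 - 0.7972 = 0.0071

0.0071


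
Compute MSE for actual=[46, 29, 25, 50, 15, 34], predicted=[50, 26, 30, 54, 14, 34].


Squared errors: (46-50)²=16, (29-26)²=9, (25-30)²=25, (50-54)²=16, (15-14)²=1, (34-34)²=0
Sum = 67
MSE = 67/6 = 67/6

67/6


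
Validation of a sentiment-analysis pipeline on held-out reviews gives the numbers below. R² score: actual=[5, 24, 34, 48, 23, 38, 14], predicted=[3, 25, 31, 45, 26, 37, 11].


ȳ = 26.5714
SS_res = Σ(y-ŷ)² = 42
SS_tot = Σ(y-ȳ)² = 1287.71
R² = 1 - SS_res/SS_tot = 1 - 0.0326 = 0.9674

0.9674


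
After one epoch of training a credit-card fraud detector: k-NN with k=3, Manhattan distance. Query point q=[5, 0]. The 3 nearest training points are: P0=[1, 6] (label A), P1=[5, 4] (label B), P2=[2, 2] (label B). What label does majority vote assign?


d(q,P0) = 10  (label A)
d(q,P1) = 4  (label B)
d(q,P2) = 5  (label B)
Votes: A=1, B=2
Majority → B

B


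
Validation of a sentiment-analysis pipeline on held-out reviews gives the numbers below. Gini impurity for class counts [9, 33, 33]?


Probabilities: [9/75, 33/75, 33/75] ≈ [0.12, 0.44, 0.44]
Σpᵢ² = (81 + 1089 + 1089)/75² = 2259/5625
Gini = 1 - Σpᵢ² = 1 - 2259/5625 = 0.5984

0.5984


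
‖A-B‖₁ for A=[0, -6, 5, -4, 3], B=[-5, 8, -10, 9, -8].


d = |0+ 5| + |-6-8| + |5+ 10| + |-4-9| + |3+ 8|
  = 5 + 14 + 15 + 13 + 11
  = 58

58


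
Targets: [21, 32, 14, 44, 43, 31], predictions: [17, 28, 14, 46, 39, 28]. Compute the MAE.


Absolute errors: |21-17|=4, |32-28|=4, |14-14|=0, |44-46|=2, |43-39|=4, |31-28|=3
Sum = 17
MAE = 17/6 = 17/6

17/6


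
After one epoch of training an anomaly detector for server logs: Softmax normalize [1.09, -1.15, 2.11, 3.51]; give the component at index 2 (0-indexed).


Exponentials: e^1.09=2.9743, e^-1.15=0.3166, e^2.11=8.2482, e^3.51=33.4483
Sum = 44.9874
Softmax = [0.0661, 0.007, 0.1833, 0.7435]
p[2] = 8.2482/44.9874 = 0.1833

0.1833


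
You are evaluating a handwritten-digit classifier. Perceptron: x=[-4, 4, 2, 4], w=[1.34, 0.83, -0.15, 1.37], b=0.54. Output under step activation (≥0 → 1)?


z = (-4)·(1.34) + (4)·(0.83) + (2)·(-0.15) + (4)·(1.37) + 0.54
  = 3.68
step(z) = 1 (z≥0)

1


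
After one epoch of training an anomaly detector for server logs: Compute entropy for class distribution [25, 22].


Probabilities: [25/47, 22/47] ≈ [0.5319, 0.4681]
H = -((25/47)·log₂(25/47) + (22/47)·log₂(22/47))
  = 0.9971 bits

0.9971 bits


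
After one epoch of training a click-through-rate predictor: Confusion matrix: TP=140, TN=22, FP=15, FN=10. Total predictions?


Total = TP + TN + FP + FN
= 140 + 22 + 15 + 10
= 187
(Predicted positive: 155, predicted negative: 32)

187


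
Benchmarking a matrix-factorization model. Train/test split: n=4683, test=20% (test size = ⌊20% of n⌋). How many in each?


Test = ⌊4683·20/100⌋ = 936
Train = 4683 - 936 = 3747

Train: 3747, Test: 936


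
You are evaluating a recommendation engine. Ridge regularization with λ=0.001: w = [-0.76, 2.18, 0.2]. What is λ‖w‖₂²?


‖w‖₂² = (-0.76)² + (2.18)² + (0.2)²
     = 0.5776 + 4.7524 + 0.04
     = 5.37
λ·‖w‖₂² = 0.001·5.37 = 0.00537

0.00537


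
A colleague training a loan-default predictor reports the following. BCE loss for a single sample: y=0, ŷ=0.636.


BCE = -[y·ln(p) + (1-y)·ln(1-p)]
= -0 - 1·ln(1-0.636)
= -ln(0.364) = 1.0106

1.0106


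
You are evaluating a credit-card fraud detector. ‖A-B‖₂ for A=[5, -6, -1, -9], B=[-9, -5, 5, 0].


d = √((5+ 9)² + (-6+ 5)² + (-1-5)² + (-9-0)²)
  = √(196 + 1 + 36 + 81)
  = √314 = 17.72

17.72


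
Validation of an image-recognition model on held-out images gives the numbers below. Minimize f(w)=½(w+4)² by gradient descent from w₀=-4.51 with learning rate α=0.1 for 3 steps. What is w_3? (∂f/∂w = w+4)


step 1: grad = -4.51+4 = -0.51; w = -4.51 - 0.1·(-0.51) = -4.459
step 2: grad = -4.459+4 = -0.459; w = -4.459 - 0.1·(-0.459) = -4.4131
step 3: grad = -4.4131+4 = -0.4131; w = -4.4131 - 0.1·(-0.4131) = -4.37179

-4.37179


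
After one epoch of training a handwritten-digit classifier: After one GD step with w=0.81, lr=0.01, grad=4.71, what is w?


w_new = w - α·∇
= 0.81 - 0.01·4.71
= 0.81 - 0.0471
= 0.7629

0.7629


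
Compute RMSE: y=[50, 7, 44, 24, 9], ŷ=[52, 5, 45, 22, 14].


MSE = 38/5 = 7.6
RMSE = √(38/5) = 2.7568

2.7568


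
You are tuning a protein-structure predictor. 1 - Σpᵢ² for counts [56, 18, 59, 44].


Probabilities: [56/177, 18/177, 59/177, 44/177] ≈ [0.3164, 0.1017, 0.3333, 0.2486]
Σpᵢ² = (3136 + 324 + 3481 + 1936)/177² = 8877/31329
Gini = 1 - Σpᵢ² = 1 - 8877/31329 = 0.7167

0.7167


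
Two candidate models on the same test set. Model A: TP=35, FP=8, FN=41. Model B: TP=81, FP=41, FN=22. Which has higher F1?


Model A: P=35/43=0.814, R=35/76=0.4605, F1=2PR/(P+R)=2TP/(2TP+FP+FN)=70/119=0.5882
Model B: P=81/122=0.6639, R=81/103=0.7864, F1=2PR/(P+R)=2TP/(2TP+FP+FN)=162/225=0.72
0.5882 < 0.72 → Model B

Model B


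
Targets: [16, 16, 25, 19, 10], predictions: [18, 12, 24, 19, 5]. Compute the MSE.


Squared errors: (16-18)²=4, (16-12)²=16, (25-24)²=1, (19-19)²=0, (10-5)²=25
Sum = 46
MSE = 46/5 = 46/5

46/5


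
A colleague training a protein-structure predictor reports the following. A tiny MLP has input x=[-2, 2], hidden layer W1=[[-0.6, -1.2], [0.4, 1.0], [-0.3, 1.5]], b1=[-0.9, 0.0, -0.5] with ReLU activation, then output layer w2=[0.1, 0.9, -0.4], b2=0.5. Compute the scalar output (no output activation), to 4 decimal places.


z1[0] = (-0.6)·(-2) + (-1.2)·(2) - 0.9 = -2.1
z1[1] = (0.4)·(-2) + (1.0)·(2) + 0.0 = 1.2
z1[2] = (-0.3)·(-2) + (1.5)·(2) - 0.5 = 3.1
h = ReLU(z1) = [0.0, 1.2, 3.1]
output = (0.1)·(0.0) + (0.9)·(1.2) + (-0.4)·(3.1) + 0.5 = 0.34

0.34


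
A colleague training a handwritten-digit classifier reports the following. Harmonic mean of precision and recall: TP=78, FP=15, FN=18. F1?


Precision = 78/93 = 0.8387
Recall = 78/96 = 0.8125
F1 = 2·P·R/(P+R) = 2·TP/(2·TP+FP+FN) = 156/(156+15+18) = 156/189 = 0.8254

0.8254


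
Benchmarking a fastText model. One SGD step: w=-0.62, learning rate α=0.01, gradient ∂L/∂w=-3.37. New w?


w_new = w - α·∇
= -0.62 - 0.01·-3.37
= -0.62 + 0.0337
= -0.5863

-0.5863


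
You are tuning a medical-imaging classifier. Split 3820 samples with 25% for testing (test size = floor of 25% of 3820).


Test = ⌊3820·25/100⌋ = 955
Train = 3820 - 955 = 2865

Train: 2865, Test: 955


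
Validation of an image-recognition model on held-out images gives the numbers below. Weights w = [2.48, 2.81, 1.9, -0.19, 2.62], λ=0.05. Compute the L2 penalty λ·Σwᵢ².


‖w‖₂² = (2.48)² + (2.81)² + (1.9)² + (-0.19)² + (2.62)²
     = 6.1504 + 7.8961 + 3.61 + 0.0361 + 6.8644
     = 24.557
λ·‖w‖₂² = 0.05·24.557 = 1.22785

1.22785


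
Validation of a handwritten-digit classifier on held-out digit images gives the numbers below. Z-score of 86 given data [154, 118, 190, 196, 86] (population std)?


μ = 148.8, σ = 42.059
z = (86 - 148.8)/42.059 = -1.4931

-1.4931


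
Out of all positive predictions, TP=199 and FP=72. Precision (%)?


Precision = TP/(TP+FP)
= 199/(199+72)
= 199/271 = 73.43%

73.43%


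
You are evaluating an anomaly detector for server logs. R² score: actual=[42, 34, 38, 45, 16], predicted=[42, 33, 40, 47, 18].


ȳ = 35
SS_res = Σ(y-ŷ)² = 13
SS_tot = Σ(y-ȳ)² = 520
R² = 1 - SS_res/SS_tot = 1 - 0.025 = 0.975

0.975


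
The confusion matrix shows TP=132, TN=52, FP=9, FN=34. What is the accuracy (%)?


Accuracy = (TP+TN)/(TP+TN+FP+FN)
= (132+52)/(227)
= 184/227 = 81.06%

81.06%


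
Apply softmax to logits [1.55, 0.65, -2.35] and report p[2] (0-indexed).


Exponentials: e^1.55=4.7115, e^0.65=1.9155, e^-2.35=0.0954
Sum = 6.7224
Softmax = [0.7009, 0.2849, 0.0142]
p[2] = 0.0954/6.7224 = 0.0142

0.0142


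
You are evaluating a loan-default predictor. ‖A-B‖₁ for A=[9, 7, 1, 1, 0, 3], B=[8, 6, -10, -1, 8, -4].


d = |9-8| + |7-6| + |1+ 10| + |1+ 1| + |0-8| + |3+ 4|
  = 1 + 1 + 11 + 2 + 8 + 7
  = 30

30


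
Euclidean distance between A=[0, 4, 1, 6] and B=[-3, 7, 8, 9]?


d = √((0+ 3)² + (4-7)² + (1-8)² + (6-9)²)
  = √(9 + 9 + 49 + 9)
  = √76 = 8.7178

8.7178


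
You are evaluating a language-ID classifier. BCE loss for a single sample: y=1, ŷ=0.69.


BCE = -[y·ln(p) + (1-y)·ln(1-p)]
= -1·ln(0.69) - 0
= -ln(0.69) = 0.3711

0.3711


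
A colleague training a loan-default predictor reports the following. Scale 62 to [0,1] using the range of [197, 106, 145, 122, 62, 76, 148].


min=62, max=197
(62-62)/(197-62) = 0/135 = 0.0

0.0


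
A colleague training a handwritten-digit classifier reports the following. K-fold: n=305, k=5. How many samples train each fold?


Fold size = 305/5 = 61
Training per fold = 305 - 61 = 244

244


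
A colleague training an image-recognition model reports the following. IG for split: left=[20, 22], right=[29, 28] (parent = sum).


Parent = [49, 50], H_parent = 0.9999
H_left = 0.9984 (n=42), H_right = 0.9998 (n=57)
H_children = (42/99)·0.9984 + (57/99)·0.9998 = 0.9992
IG = 0.9999 - 0.9992 = 0.0007

0.0007
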